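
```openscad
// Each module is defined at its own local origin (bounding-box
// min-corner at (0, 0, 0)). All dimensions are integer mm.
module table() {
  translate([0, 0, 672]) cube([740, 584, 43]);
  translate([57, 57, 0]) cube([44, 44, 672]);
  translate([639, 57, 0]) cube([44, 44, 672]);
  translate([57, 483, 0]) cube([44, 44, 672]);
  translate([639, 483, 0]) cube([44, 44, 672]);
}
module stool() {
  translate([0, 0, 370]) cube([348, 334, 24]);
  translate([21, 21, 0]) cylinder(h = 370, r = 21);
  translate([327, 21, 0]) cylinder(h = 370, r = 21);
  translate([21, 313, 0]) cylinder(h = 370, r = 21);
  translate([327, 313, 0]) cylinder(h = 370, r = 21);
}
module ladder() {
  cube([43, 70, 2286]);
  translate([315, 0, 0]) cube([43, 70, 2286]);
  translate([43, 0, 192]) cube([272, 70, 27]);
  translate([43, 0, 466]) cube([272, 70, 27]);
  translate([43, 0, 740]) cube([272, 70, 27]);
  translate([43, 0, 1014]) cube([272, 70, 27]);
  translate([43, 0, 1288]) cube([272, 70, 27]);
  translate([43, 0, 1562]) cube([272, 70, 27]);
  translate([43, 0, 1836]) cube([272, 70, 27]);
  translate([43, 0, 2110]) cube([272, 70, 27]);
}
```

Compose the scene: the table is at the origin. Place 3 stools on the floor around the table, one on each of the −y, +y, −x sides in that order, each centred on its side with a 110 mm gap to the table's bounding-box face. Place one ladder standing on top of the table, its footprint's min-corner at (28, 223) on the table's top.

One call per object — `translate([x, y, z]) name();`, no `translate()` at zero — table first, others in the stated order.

table();
translate([196, -444, 0]) stool();
translate([196, 694, 0]) stool();
translate([-458, 125, 0]) stool();
translate([28, 223, 715]) ladder();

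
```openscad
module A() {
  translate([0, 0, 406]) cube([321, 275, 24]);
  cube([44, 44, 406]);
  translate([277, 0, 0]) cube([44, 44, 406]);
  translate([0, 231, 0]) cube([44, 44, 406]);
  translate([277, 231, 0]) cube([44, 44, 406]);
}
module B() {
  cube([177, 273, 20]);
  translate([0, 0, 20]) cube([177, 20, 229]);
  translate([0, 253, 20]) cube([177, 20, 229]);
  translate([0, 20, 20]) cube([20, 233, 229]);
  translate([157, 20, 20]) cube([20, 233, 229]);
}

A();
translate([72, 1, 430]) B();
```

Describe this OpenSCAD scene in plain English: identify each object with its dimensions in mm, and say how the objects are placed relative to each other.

A is a simple wooden stool: a rectangular seat 321 mm (x) by 275 mm (y), 24 mm thick, top face at z = 430 mm, on four square legs, each 44×44 mm in cross-section. The legs rest on z = 0, each flush with a corner of the seat.

B is an open storage box with external size 177×273×249 mm and wall thickness 20 mm (the base is also 20 mm thick). The base covers the whole footprint; the four walls stand on the base, with the y-facing walls full-width and the x-facing walls fitting between their inner faces.

The open box is on top of the stool, centred.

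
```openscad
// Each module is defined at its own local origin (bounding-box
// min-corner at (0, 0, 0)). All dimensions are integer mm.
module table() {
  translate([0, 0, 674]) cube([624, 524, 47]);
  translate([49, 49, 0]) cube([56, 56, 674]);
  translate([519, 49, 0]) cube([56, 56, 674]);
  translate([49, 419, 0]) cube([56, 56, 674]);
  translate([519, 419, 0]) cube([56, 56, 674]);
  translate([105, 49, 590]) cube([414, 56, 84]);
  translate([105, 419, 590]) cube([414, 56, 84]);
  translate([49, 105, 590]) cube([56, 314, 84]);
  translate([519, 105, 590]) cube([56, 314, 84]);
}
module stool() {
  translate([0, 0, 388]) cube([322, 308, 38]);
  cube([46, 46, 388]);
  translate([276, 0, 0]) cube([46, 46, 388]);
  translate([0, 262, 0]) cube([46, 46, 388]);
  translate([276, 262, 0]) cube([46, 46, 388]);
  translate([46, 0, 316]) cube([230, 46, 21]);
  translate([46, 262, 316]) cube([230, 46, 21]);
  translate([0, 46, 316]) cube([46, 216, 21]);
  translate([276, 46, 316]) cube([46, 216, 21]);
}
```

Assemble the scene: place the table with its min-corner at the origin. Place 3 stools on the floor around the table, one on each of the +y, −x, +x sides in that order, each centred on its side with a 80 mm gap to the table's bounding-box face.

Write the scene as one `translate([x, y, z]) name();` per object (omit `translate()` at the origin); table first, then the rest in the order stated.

table();
translate([151, 604, 0]) stool();
translate([-402, 108, 0]) stool();
translate([704, 108, 0]) stool();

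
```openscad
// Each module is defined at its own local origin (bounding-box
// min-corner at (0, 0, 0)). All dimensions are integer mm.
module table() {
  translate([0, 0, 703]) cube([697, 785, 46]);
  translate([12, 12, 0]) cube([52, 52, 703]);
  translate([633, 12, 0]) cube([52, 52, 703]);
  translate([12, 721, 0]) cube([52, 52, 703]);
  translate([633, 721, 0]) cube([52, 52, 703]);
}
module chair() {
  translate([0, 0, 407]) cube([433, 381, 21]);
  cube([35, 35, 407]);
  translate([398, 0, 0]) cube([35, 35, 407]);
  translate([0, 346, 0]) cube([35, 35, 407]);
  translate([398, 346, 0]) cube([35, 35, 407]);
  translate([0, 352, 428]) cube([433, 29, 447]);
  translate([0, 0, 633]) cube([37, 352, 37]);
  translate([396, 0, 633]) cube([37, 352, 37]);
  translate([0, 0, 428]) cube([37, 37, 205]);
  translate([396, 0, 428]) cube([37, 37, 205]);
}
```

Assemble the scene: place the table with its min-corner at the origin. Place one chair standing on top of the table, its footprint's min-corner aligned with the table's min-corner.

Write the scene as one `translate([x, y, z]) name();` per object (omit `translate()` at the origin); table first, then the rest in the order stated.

table();
translate([0, 0, 749]) chair();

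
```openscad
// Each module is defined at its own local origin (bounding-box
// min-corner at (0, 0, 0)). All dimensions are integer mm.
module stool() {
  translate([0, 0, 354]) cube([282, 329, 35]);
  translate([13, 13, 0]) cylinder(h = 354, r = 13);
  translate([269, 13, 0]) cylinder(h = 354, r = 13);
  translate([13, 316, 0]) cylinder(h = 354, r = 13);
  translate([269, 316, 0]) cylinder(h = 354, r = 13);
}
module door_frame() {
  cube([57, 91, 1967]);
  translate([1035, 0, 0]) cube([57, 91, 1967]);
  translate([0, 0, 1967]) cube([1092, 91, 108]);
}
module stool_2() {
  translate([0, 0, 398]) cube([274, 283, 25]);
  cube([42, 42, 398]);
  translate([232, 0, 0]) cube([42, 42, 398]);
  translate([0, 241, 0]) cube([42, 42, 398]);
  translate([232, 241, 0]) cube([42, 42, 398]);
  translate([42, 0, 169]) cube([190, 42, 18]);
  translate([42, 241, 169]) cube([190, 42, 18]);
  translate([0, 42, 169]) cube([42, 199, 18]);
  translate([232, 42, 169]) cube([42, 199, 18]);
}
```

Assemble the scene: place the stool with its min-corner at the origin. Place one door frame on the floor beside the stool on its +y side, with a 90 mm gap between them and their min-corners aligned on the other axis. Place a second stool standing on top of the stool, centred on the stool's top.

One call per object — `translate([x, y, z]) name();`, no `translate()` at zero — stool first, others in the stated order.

stool();
translate([0, 419, 0]) door_frame();
translate([4, 23, 389]) stool_2();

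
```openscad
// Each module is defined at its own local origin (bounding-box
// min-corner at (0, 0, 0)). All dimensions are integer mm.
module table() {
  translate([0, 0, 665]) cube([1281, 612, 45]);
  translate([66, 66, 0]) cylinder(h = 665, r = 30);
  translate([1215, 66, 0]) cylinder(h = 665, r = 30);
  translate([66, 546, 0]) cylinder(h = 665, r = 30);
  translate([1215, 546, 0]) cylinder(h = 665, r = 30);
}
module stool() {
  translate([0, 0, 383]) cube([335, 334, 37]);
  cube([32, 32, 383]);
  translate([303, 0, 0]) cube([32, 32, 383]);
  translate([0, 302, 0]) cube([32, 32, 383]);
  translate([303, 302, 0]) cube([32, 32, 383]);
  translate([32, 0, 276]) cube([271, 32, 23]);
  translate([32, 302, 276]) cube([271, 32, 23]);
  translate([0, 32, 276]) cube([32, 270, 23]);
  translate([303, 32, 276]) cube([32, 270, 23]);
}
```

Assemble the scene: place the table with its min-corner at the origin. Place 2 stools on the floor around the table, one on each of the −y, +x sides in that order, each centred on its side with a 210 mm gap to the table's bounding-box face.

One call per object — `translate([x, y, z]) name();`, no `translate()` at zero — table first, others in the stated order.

table();
translate([473, -544, 0]) stool();
translate([1491, 139, 0]) stool();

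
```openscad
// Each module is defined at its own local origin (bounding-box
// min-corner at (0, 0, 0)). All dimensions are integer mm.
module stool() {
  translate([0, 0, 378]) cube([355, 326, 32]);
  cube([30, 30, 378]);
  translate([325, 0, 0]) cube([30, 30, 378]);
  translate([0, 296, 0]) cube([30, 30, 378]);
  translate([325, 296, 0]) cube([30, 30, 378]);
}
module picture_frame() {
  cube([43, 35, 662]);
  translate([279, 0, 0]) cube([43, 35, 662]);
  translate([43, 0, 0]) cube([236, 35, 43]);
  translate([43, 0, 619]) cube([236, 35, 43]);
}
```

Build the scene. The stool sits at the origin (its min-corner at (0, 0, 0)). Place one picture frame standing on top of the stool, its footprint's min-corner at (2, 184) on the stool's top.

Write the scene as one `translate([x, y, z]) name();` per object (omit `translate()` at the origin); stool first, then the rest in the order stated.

stool();
translate([2, 184, 410]) picture_frame();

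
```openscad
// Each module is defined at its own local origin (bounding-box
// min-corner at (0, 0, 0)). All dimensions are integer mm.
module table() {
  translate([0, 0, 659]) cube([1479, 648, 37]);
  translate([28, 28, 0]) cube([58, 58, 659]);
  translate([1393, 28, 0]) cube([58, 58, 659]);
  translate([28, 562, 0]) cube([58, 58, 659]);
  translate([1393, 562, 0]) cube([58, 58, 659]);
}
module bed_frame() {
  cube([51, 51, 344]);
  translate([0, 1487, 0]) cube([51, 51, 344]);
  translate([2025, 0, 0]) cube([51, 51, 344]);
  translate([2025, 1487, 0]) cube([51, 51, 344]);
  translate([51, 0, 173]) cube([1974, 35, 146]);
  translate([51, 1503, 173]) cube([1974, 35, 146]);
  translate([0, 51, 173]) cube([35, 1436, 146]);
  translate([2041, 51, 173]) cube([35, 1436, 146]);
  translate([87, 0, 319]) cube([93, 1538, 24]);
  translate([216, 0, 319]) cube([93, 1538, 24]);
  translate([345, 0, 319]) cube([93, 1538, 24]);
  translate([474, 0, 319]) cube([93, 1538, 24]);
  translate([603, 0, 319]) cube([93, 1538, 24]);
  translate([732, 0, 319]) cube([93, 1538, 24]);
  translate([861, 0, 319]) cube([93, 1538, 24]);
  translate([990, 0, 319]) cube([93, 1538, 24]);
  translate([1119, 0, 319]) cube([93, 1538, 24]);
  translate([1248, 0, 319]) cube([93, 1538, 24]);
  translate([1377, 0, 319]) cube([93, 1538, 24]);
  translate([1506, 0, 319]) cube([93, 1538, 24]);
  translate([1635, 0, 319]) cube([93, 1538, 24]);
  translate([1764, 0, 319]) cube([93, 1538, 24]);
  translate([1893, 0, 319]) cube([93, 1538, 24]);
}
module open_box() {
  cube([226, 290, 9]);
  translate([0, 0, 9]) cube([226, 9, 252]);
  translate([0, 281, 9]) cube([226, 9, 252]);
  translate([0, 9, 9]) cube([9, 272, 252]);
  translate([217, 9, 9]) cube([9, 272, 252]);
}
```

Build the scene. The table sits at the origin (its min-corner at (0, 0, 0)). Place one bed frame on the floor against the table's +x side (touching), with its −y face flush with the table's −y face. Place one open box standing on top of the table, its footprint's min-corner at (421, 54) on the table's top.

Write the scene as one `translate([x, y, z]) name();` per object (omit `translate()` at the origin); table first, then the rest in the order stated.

table();
translate([1479, 0, 0]) bed_frame();
translate([421, 54, 696]) open_box();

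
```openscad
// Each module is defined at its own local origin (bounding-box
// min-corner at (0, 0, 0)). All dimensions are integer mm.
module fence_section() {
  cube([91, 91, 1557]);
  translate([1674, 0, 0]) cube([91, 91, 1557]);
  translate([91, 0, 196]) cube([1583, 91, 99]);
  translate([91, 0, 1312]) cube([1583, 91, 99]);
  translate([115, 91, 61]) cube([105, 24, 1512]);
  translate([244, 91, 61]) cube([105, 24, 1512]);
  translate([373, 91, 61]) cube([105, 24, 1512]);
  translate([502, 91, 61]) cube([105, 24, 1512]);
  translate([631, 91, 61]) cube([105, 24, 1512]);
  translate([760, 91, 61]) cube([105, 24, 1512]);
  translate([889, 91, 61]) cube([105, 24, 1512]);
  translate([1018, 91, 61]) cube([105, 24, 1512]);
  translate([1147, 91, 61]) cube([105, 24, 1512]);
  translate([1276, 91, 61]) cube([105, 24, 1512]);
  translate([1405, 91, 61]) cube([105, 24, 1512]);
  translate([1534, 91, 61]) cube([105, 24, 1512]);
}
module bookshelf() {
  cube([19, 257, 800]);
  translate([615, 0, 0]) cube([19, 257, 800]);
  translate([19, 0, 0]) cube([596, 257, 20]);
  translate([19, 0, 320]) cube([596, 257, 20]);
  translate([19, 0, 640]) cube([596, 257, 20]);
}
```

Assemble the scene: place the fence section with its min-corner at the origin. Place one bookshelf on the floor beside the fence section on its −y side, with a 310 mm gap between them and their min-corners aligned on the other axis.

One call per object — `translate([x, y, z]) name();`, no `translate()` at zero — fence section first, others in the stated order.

fence_section();
translate([0, -567, 0]) bookshelf();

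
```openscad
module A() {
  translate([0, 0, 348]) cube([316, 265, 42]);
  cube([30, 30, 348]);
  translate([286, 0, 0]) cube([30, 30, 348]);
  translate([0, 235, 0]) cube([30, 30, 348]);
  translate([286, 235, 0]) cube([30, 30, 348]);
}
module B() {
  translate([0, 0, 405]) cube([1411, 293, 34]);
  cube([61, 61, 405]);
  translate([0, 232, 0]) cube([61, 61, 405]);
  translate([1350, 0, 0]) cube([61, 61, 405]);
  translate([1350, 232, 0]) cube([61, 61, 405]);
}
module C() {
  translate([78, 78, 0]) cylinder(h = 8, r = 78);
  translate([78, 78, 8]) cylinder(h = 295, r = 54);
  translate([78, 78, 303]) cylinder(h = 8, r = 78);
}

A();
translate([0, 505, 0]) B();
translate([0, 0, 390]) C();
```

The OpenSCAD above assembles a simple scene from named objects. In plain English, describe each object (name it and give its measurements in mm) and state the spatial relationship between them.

A is a four-legged stool. The seat is 316×265 mm, 42 mm thick, top at z = 390 mm. It stands on four square legs, each 30×30 mm in cross-section, from z = 0 to the seat underside, each flush with a corner of the seat.

B is a long wooden bench with a 1411 mm (x) × 293 mm (y) seat, 34 mm thick, its top surface 439 mm above the floor. Four 61 mm square legs at the seat corners, flush with the edges, run from z = 0 to the seat underside.

C is a spool: two coaxial disc flanges of radius 78 mm and thickness 8 mm, joined by a core cylinder of radius 54 mm and height 295 mm. The lower flange rests on z = 0 and the three cylinders share a vertical axis.

The bench is on the floor beside the stool on its +y side. The spool is on top of the stool.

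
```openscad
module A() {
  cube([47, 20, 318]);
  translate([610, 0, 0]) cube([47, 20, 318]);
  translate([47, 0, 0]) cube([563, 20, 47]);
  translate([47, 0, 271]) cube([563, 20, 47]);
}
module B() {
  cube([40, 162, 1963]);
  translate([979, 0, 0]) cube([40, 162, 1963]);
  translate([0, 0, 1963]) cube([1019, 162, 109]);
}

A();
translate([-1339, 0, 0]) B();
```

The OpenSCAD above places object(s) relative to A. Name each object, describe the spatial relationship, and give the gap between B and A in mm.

A is a picture frame. B is a door frame. The door frame is on the floor beside the picture frame on its −x side. The gap between the door frame and the picture frame is 320 mm.

The door frame's nearest face is 320 mm from the picture frame's −x face.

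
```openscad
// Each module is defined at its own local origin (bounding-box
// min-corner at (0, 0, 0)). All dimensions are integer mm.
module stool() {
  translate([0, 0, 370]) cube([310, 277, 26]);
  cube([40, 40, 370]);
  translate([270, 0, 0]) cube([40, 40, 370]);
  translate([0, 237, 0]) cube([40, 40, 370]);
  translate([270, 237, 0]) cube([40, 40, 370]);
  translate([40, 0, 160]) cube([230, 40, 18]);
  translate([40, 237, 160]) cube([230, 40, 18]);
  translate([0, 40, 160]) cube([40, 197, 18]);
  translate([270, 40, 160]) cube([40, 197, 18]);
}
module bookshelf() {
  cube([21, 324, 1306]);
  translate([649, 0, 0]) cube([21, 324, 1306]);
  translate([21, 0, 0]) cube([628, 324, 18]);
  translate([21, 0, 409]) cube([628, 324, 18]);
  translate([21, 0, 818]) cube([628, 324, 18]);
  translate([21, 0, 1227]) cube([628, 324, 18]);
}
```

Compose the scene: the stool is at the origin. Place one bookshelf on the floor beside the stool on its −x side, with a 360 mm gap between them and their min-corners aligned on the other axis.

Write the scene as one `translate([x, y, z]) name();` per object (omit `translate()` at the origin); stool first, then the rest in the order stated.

stool();
translate([-1030, 0, 0]) bookshelf();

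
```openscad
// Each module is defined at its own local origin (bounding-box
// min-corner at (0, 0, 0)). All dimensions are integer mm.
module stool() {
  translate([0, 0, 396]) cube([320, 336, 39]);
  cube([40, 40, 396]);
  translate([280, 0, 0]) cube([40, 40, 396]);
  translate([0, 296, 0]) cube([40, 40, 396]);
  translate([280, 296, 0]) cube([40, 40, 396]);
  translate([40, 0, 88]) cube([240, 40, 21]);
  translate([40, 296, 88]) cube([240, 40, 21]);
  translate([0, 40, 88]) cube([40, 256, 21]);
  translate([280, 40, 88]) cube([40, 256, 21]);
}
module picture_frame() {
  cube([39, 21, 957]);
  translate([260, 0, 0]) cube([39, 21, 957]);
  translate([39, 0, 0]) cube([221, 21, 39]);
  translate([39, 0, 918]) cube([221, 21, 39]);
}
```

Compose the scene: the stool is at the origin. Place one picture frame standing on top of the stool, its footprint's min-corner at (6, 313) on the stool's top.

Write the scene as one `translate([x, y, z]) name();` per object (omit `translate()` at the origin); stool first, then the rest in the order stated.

stool();
translate([6, 313, 435]) picture_frame();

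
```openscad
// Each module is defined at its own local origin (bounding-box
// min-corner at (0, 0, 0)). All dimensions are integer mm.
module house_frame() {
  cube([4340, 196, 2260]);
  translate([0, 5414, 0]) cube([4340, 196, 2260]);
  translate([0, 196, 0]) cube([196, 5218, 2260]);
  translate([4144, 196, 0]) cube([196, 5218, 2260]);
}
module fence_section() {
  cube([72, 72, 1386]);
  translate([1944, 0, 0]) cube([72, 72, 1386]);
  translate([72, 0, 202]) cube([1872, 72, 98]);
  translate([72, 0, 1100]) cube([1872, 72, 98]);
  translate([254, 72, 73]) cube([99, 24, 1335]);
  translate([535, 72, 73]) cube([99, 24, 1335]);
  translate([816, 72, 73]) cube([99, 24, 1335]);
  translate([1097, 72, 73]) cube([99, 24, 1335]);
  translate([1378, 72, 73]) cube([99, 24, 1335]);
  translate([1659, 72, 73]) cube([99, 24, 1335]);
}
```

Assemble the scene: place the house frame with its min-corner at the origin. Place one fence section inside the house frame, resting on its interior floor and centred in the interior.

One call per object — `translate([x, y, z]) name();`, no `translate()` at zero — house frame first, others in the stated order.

house_frame();
translate([1162, 2757, 0]) fence_section();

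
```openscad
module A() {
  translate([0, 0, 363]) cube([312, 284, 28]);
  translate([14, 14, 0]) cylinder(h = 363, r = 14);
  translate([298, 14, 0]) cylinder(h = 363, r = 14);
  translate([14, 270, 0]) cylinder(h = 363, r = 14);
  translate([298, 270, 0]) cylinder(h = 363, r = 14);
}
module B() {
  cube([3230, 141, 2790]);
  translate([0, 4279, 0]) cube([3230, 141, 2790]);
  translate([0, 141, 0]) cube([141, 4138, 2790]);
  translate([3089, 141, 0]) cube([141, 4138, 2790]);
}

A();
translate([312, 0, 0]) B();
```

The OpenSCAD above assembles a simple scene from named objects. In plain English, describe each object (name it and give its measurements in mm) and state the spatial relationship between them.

A is a simple wooden stool: a rectangular seat 312 mm (x) by 284 mm (y), 28 mm thick, top face at z = 391 mm, on four round legs, each 28 mm in diameter. The legs rest on z = 0, each leg's axis is inset half a diameter from the nearest pair of seat edges (so the leg's bounding box is flush with the corner).

B is a box-shaped house frame (walls only): outside footprint 3230×4420 mm, wall height 2790 mm, wall thickness 141 mm. The two y-facing walls run the full x-width; the two x-facing walls fit between the inner faces of the y-facing walls.

The house frame is against the stool's +x side, with their −y faces flush.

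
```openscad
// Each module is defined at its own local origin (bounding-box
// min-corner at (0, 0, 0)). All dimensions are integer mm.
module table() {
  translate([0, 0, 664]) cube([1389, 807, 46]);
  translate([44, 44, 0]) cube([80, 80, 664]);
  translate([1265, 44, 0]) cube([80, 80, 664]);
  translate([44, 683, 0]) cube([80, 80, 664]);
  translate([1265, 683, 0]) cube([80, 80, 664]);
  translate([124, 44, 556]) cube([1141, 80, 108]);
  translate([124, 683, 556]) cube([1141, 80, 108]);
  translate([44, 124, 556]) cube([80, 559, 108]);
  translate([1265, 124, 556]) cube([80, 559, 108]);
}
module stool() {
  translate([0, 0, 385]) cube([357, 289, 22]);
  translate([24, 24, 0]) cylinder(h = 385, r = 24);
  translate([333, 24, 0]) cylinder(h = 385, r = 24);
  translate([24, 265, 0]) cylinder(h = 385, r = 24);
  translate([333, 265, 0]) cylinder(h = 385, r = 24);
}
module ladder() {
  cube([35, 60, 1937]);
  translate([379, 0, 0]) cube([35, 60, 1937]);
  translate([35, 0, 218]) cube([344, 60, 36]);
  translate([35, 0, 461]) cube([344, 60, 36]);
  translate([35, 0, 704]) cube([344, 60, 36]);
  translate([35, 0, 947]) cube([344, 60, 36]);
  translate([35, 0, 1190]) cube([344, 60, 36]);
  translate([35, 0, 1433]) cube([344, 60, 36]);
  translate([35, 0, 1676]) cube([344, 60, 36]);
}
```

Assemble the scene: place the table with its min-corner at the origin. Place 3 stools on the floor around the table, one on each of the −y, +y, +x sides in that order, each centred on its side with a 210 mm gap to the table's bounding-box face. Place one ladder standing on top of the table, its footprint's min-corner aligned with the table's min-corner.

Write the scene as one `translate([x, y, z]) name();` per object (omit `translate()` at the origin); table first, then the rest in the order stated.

table();
translate([516, -499, 0]) stool();
translate([516, 1017, 0]) stool();
translate([1599, 259, 0]) stool();
translate([0, 0, 710]) ladder();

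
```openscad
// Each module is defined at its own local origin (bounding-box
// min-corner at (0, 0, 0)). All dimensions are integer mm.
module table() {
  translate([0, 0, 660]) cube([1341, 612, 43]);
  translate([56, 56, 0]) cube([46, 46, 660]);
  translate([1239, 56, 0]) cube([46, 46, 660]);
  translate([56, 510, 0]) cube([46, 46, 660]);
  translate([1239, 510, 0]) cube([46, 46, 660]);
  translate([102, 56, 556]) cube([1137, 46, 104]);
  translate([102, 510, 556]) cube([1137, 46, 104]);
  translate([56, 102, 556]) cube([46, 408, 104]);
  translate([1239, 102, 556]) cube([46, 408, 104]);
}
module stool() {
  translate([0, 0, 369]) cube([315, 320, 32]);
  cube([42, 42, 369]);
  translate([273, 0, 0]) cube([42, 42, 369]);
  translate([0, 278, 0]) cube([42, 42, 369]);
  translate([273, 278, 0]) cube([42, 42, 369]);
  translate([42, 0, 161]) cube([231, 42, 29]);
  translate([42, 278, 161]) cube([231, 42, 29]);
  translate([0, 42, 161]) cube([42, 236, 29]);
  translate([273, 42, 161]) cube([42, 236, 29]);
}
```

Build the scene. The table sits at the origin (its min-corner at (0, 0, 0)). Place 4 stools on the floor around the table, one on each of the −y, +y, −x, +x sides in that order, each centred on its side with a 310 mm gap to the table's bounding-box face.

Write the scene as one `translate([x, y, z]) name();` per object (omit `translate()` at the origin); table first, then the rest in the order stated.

table();
translate([513, -630, 0]) stool();
translate([513, 922, 0]) stool();
translate([-625, 146, 0]) stool();
translate([1651, 146, 0]) stool();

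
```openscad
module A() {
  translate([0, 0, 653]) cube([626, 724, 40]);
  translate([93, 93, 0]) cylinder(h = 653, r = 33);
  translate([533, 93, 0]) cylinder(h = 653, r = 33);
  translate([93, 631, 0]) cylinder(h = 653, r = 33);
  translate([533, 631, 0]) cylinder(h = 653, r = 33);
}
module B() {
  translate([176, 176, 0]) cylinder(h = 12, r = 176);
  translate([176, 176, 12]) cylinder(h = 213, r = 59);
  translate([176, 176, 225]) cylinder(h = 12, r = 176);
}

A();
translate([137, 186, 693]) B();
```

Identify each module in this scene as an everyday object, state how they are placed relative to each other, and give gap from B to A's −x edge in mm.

The spool's min-x is at 137; the table's min-x is 0; gap = 137 mm.

A is a table. B is a spool. The spool is on top of the table, centred. The gap from the spool to the table's −x edge is 137 mm.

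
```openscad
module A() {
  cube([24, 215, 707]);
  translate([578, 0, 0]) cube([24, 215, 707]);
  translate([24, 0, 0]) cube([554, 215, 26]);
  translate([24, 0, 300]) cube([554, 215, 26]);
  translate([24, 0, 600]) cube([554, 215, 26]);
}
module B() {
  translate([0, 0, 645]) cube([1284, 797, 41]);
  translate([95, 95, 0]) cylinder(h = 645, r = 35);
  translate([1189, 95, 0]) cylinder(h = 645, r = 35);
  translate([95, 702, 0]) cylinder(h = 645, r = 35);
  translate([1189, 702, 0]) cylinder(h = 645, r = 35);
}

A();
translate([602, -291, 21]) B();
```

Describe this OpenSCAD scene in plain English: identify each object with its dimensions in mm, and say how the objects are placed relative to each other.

A is a bookshelf 602 mm wide overall, 215 mm deep and 707 mm tall. The two sides are 24 mm thick vertical panels. 3 horizontal shelves of 26 mm thickness span between the inner faces of the sides; the lowest shelf sits on the floor and shelves are stacked with a clear vertical gap of 274 mm between each pair.

B is a table: top 1284 mm (x) × 797 mm (y), 41 mm thick, upper face at z = 686 mm, on four round legs of 70 mm diameter, each leg's bounding box inset 60 mm from the nearest pair of top edges, running from z = 0 to the bottom of the top.

The table is beside the bookshelf with their tops flush at z = 707.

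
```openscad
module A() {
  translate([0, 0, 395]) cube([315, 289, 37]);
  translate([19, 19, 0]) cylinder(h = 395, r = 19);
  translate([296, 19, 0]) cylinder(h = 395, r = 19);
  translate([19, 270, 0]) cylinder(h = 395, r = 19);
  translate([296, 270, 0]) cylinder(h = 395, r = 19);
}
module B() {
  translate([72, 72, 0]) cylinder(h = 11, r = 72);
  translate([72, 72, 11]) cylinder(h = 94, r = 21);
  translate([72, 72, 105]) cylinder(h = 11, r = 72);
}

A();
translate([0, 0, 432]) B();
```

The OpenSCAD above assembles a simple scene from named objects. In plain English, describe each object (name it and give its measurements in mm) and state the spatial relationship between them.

A is a four-legged stool. The seat is a 315×289×37 mm slab whose top surface is at z = 432 mm; four round legs, each 38 mm in diameter, run from the floor (z = 0) to the underside of the seat, each leg's axis is inset half a diameter from the nearest pair of seat edges (so the leg's bounding box is flush with the corner).

B is a spool: two coaxial disc flanges of radius 72 mm and thickness 11 mm, joined by a core cylinder of radius 21 mm and height 94 mm. The lower flange rests on z = 0 and the three cylinders share a vertical axis.

The spool is on top of the stool.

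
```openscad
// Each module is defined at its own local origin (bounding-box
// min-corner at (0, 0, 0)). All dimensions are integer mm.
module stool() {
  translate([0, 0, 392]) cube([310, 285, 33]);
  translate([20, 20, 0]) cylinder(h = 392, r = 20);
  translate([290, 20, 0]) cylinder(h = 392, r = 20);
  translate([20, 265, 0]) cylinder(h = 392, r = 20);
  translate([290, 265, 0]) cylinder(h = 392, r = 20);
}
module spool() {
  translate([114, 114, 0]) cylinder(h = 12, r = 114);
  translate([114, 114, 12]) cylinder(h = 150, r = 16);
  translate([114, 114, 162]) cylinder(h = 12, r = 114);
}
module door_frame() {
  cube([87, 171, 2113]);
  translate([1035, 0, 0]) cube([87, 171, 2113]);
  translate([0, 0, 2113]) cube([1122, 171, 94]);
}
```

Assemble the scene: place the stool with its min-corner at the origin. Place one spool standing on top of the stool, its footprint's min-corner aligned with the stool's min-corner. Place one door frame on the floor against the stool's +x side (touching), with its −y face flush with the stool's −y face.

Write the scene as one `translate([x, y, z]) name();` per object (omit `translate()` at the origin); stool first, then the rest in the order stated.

stool();
translate([0, 0, 425]) spool();
translate([310, 0, 0]) door_frame();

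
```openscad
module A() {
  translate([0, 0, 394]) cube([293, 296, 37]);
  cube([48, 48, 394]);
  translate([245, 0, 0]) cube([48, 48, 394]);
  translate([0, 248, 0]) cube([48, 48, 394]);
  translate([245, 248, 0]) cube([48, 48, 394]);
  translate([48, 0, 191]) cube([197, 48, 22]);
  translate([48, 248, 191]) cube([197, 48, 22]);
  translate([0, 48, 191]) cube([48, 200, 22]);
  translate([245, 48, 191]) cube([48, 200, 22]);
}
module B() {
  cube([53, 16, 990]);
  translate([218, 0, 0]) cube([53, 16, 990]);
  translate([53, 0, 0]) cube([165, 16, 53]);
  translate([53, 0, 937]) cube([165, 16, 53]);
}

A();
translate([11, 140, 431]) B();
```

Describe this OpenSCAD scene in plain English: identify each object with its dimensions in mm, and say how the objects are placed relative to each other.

A is a four-legged stool. The seat is 293×296 mm, 37 mm thick, top at z = 431 mm. It stands on four square legs, each 48×48 mm in cross-section, from z = 0 to the seat underside, each flush with a corner of the seat. Four stretchers, 48 mm wide and 22 mm tall, connect adjacent legs with their undersides at z = 191 mm, each running between the inner faces of the legs it joins and aligned with the legs' outer faces on the other axis.

B is a picture frame with a 165×884 mm rectangular opening (x by z) and a uniform 53 mm border on every side. Frame depth is 16 mm along y. It is built from two vertical stiles running the full outside height and two horizontal rails spanning the gap between the stiles.

The picture frame is on top of the stool, centred.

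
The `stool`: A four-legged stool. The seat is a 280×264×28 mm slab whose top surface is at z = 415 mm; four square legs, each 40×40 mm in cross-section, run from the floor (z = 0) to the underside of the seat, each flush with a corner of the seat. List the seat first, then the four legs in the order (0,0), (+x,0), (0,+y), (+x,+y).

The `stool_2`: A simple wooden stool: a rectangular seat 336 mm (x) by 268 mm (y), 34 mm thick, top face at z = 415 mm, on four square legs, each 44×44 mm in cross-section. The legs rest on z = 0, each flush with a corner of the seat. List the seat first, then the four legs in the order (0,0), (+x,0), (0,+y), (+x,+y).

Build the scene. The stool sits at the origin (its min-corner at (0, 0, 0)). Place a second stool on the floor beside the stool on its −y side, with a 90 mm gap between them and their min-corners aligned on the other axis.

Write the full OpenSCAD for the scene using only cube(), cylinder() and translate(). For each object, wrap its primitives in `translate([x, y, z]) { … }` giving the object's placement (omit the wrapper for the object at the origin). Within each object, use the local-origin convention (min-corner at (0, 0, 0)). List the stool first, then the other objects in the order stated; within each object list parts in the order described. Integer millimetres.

translate([0, 0, 387]) cube([280, 264, 28]);
cube([40, 40, 387]);
translate([240, 0, 0]) cube([40, 40, 387]);
translate([0, 224, 0]) cube([40, 40, 387]);
translate([240, 224, 0]) cube([40, 40, 387]);
translate([0, -358, 0]) {
  translate([0, 0, 381]) cube([336, 268, 34]);
  cube([44, 44, 381]);
  translate([292, 0, 0]) cube([44, 44, 381]);
  translate([0, 224, 0]) cube([44, 44, 381]);
  translate([292, 224, 0]) cube([44, 44, 381]);
}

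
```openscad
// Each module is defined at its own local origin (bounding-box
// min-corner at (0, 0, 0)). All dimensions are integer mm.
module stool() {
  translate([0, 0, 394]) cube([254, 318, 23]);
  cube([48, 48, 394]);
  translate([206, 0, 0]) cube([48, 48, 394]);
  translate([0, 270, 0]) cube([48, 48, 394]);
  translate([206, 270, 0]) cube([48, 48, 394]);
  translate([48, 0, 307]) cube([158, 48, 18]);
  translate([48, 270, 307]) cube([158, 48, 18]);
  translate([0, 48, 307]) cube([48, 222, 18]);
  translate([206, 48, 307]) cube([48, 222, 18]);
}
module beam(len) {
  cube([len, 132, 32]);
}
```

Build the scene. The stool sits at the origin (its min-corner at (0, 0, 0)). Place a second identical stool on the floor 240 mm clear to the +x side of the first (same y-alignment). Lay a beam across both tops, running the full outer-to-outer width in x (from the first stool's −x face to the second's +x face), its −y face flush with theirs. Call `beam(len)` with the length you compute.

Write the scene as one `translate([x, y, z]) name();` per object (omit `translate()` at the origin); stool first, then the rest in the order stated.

stool();
translate([494, 0, 0]) stool();
translate([0, 0, 417]) beam(748);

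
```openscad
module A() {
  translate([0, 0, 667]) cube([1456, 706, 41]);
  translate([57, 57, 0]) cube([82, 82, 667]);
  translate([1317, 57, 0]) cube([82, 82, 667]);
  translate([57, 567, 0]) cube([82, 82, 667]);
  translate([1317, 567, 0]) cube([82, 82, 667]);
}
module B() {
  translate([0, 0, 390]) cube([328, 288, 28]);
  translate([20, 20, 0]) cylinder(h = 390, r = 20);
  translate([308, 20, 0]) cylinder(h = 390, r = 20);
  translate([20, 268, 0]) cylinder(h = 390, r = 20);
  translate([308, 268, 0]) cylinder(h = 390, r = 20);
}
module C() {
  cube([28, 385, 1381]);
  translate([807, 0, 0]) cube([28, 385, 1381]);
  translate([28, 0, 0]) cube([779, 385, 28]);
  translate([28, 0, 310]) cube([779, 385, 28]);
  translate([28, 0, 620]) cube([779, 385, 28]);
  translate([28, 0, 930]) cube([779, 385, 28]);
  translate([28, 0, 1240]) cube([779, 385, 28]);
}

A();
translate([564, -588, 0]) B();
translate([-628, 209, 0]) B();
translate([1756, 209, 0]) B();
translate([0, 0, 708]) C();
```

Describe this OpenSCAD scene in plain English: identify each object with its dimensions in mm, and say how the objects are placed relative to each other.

A is a rectangular dining table. The top is 1456×706×41 mm with its upper surface at z = 708 mm. It stands on four 82×82 mm square legs, each inset 57 mm from the nearest pair of top edges, running from the floor to the underside of the top.

B is a four-legged stool. The seat is a 328×288×28 mm slab whose top surface is at z = 418 mm; four round legs, each 40 mm in diameter, run from the floor (z = 0) to the underside of the seat, each leg's axis is inset half a diameter from the nearest pair of seat edges (so the leg's bounding box is flush with the corner).

C is a bookshelf 835 mm wide overall, 385 mm deep and 1381 mm tall. The two sides are 28 mm thick vertical panels. 5 horizontal shelves of 28 mm thickness span between the inner faces of the sides; the lowest shelf sits on the floor and shelves are stacked with a clear vertical gap of 282 mm between each pair.

Three stools sit around the table at the −y, −x, +x sides. The bookshelf is on top of the table.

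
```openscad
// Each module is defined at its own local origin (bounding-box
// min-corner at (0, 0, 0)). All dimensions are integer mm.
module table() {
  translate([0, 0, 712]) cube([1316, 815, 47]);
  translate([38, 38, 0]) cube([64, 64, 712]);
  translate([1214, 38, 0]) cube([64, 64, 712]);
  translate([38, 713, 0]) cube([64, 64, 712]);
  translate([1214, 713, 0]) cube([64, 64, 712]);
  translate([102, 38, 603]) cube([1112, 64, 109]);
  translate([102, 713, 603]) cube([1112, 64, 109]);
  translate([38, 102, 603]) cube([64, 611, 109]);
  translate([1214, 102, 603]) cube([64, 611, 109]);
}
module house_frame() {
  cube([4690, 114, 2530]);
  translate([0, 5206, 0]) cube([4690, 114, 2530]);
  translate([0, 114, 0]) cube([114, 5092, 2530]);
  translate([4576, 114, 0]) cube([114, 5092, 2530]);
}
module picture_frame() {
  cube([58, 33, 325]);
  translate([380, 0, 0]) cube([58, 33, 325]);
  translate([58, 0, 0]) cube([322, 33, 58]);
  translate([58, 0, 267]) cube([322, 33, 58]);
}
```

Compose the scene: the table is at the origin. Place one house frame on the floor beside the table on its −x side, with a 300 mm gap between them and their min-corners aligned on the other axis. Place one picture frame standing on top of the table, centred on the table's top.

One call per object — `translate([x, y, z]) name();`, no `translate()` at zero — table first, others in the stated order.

table();
translate([-4990, 0, 0]) house_frame();
translate([439, 391, 759]) picture_frame();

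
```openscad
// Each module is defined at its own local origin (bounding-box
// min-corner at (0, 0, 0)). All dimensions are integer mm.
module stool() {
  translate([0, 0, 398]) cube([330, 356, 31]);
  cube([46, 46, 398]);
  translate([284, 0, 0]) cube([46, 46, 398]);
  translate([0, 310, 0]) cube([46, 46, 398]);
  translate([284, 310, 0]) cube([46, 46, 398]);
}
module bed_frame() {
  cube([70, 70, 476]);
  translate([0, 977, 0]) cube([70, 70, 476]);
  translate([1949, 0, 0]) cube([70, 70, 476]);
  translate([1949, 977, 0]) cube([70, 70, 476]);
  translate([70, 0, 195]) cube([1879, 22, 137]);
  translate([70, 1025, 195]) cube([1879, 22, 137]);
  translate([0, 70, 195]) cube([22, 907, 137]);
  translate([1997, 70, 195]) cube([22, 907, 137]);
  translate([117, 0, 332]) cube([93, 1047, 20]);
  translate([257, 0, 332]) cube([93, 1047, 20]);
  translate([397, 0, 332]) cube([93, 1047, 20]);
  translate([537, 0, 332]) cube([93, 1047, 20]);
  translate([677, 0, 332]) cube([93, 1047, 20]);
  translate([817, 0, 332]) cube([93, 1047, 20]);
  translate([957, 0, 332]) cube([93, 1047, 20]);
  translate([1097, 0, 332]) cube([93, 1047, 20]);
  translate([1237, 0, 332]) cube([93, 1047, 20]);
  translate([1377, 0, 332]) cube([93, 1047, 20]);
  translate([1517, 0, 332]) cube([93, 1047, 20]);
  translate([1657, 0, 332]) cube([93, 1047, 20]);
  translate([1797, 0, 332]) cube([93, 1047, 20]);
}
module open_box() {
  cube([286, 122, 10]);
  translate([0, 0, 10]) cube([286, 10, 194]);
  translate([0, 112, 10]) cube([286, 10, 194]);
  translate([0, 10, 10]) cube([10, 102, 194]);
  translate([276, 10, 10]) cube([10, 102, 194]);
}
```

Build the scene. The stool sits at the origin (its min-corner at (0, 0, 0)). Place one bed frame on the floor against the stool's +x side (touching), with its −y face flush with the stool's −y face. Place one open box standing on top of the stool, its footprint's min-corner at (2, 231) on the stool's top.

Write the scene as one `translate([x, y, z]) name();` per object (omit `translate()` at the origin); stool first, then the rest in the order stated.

stool();
translate([330, 0, 0]) bed_frame();
translate([2, 231, 429]) open_box();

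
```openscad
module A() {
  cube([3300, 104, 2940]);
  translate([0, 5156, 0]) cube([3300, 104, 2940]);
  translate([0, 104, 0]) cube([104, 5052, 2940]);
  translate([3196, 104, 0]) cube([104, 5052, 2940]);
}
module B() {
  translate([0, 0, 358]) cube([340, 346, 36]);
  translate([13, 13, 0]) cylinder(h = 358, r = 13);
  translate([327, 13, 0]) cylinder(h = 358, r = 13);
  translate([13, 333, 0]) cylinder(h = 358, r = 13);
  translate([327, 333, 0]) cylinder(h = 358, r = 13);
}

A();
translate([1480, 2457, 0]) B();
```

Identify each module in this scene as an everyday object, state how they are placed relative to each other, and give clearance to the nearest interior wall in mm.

A is a house frame. B is a stool. The stool sits inside the house frame, centred. The clearance to the nearest interior wall is 1376 mm.

Clearances: x = 1376, y = 2353; minimum 1376 mm.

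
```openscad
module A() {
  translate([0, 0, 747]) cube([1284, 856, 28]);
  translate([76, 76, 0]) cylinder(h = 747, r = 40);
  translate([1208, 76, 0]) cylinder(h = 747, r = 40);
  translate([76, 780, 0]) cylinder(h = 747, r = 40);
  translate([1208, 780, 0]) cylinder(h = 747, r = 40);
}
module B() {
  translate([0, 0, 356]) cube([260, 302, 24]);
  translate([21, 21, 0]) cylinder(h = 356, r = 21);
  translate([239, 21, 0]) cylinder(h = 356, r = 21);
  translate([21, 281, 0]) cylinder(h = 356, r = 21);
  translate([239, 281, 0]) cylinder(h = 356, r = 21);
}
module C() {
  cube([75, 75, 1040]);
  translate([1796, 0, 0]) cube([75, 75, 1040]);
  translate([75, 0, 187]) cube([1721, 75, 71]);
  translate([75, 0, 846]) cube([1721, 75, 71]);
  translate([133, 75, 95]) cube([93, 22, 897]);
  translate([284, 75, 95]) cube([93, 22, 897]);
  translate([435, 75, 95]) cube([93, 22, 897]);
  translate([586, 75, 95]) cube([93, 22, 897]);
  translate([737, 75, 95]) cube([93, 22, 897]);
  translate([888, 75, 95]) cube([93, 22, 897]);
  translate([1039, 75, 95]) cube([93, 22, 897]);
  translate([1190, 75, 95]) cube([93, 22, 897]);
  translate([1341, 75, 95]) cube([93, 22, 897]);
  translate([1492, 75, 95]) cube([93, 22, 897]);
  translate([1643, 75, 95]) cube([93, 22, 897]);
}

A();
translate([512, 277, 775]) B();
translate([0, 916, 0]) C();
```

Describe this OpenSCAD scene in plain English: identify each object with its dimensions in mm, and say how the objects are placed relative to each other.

A is a rectangular dining table. The top is 1284×856×28 mm with its upper surface at z = 775 mm. It stands on four round legs of 80 mm diameter, each leg's bounding box inset 36 mm from the nearest pair of top edges, running from the floor to the underside of the top.

B is a four-legged stool. The seat is a 260×302×24 mm slab whose top surface is at z = 380 mm; four round legs, each 42 mm in diameter, run from the floor (z = 0) to the underside of the seat, each leg's axis is inset half a diameter from the nearest pair of seat edges (so the leg's bounding box is flush with the corner).

C is a fence section. Two 75×75 mm posts, 1040 mm tall, stand on the floor with a clear span of 1721 mm between their inner faces. Two horizontal rails of 75×71 mm section span the gap between the posts with their undersides at z = 187 mm and z = 846 mm, flush with the posts' −y face. 11 pickets, each 93 mm wide, 22 mm thick and 897 mm tall, are fixed to the +y face of the rails with their bottoms at z = 95 mm, evenly spaced across the span with equal gaps (rounded down to the nearest mm) at the −x end and between each pair — any rounding remainder accumulates at the +x end.

The stool is on top of the table, centred. The fence section is on the floor beside the table on its +y side.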